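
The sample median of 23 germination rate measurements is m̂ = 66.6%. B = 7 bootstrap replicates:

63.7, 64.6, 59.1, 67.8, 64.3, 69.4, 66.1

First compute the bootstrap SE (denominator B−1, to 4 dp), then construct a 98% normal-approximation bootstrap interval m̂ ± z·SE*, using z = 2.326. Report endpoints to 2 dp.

Mean of replicates = 65.0000; sum of squared deviations = 65.5600; SE* = √(65.5600/6) = 3.3056
Margin = 2.326 × 3.3056 = 7.689
Interval: 66.6 ± 7.689

(58.91, 74.29)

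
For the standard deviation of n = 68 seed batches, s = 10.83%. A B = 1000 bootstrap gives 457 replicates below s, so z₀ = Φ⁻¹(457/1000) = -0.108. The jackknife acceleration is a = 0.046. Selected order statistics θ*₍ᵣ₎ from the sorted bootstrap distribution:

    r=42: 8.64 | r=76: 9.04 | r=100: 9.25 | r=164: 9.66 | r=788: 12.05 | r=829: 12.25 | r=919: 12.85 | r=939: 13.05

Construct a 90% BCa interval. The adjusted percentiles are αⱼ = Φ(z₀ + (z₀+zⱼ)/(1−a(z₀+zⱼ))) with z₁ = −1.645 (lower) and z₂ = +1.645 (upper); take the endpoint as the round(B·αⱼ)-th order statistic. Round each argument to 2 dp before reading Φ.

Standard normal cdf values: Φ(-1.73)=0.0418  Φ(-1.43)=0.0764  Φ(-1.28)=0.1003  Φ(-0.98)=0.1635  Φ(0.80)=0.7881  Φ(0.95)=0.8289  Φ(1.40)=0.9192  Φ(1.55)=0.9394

(8.64, 13.05)

Lower: z₀ + z₁ = -0.108 + (-1.645) = -1.753; 1 − a(z₀+z₁) = 1 − (0.046)(-1.753) = 1.0806; argument = -0.108 + (-1.753)/1.0806 = -1.7302 → -1.73.
α₁ = Φ(-1.73) = 0.0418; rank = round(1000 × 0.0418) = 42; θ*₍42₎ = 8.64.
Upper: z₀ + z₂ = 1.537; 1 − a(z₀+z₂) = 0.9293; argument = 1.5459 → 1.55; α₂ = 0.9394; rank = 939; θ*₍939₎ = 13.05.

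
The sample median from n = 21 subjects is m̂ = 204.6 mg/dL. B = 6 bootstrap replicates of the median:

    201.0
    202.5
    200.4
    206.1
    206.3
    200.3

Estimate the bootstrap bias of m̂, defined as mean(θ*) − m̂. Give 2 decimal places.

bias = −1.83

mean(θ*) = (201.0 + 202.5 + 200.4 + 206.1 + 206.3 + 200.3) / 6 = 202.767
bias = 202.767 − 204.6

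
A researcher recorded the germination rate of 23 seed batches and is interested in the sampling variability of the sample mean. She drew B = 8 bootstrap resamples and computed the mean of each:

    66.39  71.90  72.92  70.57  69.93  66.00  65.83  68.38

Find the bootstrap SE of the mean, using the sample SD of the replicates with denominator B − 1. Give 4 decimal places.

SE* = 2.7607

Bootstrap SE is the standard deviation of the 8 replicate means.
Mean of replicates: (66.39 + 71.90 + 72.92 + 70.57 + 69.93 + 66.00 + 65.83 + 68.38) / 8 = 551.92000 / 8 = 68.99000
Sum of squared deviations: (−2.60000)² + (+2.91000)² + (+3.93000)² + (+1.58000)² + (+0.94000)² + (−2.99000)² + (−3.16000)² + (−0.61000)² = 53.35080
Variance = 53.35080 / 7 = 7.62154
SE* = √7.62154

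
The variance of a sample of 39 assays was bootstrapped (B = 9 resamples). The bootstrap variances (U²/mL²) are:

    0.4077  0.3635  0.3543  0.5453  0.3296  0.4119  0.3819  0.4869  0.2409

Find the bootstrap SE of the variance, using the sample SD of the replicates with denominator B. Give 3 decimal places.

Bootstrap SE is the standard deviation of the 9 replicate variances.
Mean of replicates: (0.4077 + 0.3635 + 0.3543 + 0.5453 + 0.3296 + 0.4119 + 0.3819 + 0.4869 + 0.2409) / 9 = 3.52200 / 9 = 0.39133
Sum of squared deviations: (+0.01637)² + (−0.02783)² + (−0.03703)² + (+0.15397)² + (−0.06173)² + (+0.02057)² + (−0.00943)² + (+0.09557)² + (−0.15043)² = 0.06221
Variance = 0.06221 / 9 = 0.00691
SE* = √0.00691

SE* = 0.083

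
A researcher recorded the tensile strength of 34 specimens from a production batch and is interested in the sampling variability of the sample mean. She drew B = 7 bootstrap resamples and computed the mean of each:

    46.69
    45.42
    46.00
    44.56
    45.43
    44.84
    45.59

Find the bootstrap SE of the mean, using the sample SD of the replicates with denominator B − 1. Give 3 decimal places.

SE* = 0.708

Bootstrap SE is the standard deviation of the 7 replicate means.
Mean of replicates: (46.69 + 45.42 + 46.00 + 44.56 + 45.43 + 44.84 + 45.59) / 7 = 318.5300 / 7 = 45.5043
Sum of squared deviations: (+1.1857)² + (−0.0843)² + (+0.4957)² + (−0.9443)² + (−0.0743)² + (−0.6643)² + (+0.0857)² = 3.0046
Variance = 3.0046 / 6 = 0.5008
SE* = √0.5008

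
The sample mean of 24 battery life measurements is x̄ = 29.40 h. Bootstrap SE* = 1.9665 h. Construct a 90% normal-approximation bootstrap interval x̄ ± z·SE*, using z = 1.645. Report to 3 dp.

(26.165, 32.635)

Margin = 1.645 × 1.9665 = 3.2349
Interval: 29.40 ± 3.2349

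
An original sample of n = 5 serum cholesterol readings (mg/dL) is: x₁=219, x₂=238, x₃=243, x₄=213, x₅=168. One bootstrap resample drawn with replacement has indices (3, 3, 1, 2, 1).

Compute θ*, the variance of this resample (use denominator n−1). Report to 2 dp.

θ* = 153.80

Resample values: 243, 243, 219, 238, 219.
Mean = 232.4000; sum of squared deviations = 615.2000
s² = 615.2000 / 4 = 153.8000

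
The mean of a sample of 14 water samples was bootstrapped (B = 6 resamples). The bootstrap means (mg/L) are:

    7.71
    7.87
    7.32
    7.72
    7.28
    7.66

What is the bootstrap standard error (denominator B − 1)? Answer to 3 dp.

Bootstrap SE is the standard deviation of the 6 replicate means.
Mean of replicates: (7.71 + 7.87 + 7.32 + 7.72 + 7.28 + 7.66) / 6 = 45.5600 / 6 = 7.5933
Sum of squared deviations: (+0.1167)² + (+0.2767)² + (−0.2733)² + (+0.1267)² + (−0.3133)² + (+0.0667)² = 0.2835
Variance = 0.2835 / 5 = 0.0567
SE* = √0.0567

SE* = 0.238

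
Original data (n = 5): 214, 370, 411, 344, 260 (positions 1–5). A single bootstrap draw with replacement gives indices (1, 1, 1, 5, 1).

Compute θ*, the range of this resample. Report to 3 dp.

Resample values: 214, 214, 214, 260, 214.
Range = 260 − 214 = 46.000

θ* = 46.000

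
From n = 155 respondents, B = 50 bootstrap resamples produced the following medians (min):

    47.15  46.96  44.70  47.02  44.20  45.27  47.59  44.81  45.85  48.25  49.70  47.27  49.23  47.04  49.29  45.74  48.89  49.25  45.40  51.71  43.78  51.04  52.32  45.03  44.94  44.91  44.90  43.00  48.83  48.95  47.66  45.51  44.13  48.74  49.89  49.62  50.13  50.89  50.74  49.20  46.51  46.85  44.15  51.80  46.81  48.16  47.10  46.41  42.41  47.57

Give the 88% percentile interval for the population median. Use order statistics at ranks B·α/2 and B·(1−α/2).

(43.78, 51.04)

Sorted replicates: 42.41, 43.00, 43.78, 44.13, 44.15, 44.20, 44.70, 44.81, 44.90, 44.91, 44.94, 45.03, 45.27, 45.40, 45.51, 45.74, 45.85, 46.41, 46.51, 46.81, 46.85, 46.96, 47.02, 47.04, 47.10, 47.15, 47.27, 47.57, 47.59, 47.66, 48.16, 48.25, 48.74, 48.83, 48.89, 48.95, 49.20, 49.23, 49.25, 49.29, 49.62, 49.70, 49.89, 50.13, 50.74, 50.89, 51.04, 51.71, 51.80, 52.32
α = 0.12; lower rank = 50 × 0.060 = 3; upper rank = 50 × 0.940 = 47.
The 3rd smallest replicate is 43.78; the 47th is 51.04.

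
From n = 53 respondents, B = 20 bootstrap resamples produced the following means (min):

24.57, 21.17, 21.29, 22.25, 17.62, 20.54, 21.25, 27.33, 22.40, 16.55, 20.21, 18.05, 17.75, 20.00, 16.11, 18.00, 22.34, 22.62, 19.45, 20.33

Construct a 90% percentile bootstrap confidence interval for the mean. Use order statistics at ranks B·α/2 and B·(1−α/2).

Sorted replicates: 16.11, 16.55, 17.62, 17.75, 18.00, 18.05, 19.45, 20.00, 20.21, 20.33, 20.54, 21.17, 21.25, 21.29, 22.25, 22.34, 22.40, 22.62, 24.57, 27.33
α = 0.10; lower rank = 20 × 0.050 = 1; upper rank = 20 × 0.950 = 19.
The 1st smallest replicate is 16.11; the 19th is 24.57.

(16.11, 24.57)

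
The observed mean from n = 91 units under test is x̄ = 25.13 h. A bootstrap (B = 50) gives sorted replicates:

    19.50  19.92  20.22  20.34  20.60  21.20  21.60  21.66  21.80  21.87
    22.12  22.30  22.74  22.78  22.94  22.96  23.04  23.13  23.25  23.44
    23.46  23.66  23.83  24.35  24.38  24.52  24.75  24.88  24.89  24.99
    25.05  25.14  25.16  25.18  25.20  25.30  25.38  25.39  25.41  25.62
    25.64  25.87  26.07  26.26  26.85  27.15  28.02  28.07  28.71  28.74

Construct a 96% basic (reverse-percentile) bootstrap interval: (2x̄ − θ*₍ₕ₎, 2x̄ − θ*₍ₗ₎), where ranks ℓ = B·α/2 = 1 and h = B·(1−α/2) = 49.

Percentile endpoints at ranks 1 and 49: θ*₍1₎ = 19.50, θ*₍49₎ = 28.71.
Basic interval reflects these around x̄:
  lower = 2 × 25.13 − 28.71 = 21.55
  upper = 2 × 25.13 − 19.50 = 30.76

(21.55, 30.76)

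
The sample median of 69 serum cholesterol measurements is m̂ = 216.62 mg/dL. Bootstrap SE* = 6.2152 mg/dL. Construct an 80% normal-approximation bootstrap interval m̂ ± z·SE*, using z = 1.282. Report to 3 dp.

Margin = 1.282 × 6.2152 = 7.9679
Interval: 216.62 ± 7.9679

(208.652, 224.588)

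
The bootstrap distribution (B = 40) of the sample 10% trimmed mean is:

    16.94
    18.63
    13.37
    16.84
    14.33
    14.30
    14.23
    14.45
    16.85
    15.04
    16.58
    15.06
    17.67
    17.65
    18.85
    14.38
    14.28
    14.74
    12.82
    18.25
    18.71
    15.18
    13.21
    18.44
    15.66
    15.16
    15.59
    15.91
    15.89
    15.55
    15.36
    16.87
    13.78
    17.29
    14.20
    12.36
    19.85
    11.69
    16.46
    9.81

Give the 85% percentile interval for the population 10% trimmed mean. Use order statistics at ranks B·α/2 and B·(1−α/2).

Sorted replicates: 9.81, 11.69, 12.36, 12.82, 13.21, 13.37, 13.78, 14.20, 14.23, 14.28, 14.30, 14.33, 14.38, 14.45, 14.74, 15.04, 15.06, 15.16, 15.18, 15.36, 15.55, 15.59, 15.66, 15.89, 15.91, 16.46, 16.58, 16.84, 16.85, 16.87, 16.94, 17.29, 17.65, 17.67, 18.25, 18.44, 18.63, 18.71, 18.85, 19.85
α = 0.15; lower rank = 40 × 0.075 = 3; upper rank = 40 × 0.925 = 37.
The 3rd smallest replicate is 12.36; the 37th is 18.63.

(12.36, 18.63)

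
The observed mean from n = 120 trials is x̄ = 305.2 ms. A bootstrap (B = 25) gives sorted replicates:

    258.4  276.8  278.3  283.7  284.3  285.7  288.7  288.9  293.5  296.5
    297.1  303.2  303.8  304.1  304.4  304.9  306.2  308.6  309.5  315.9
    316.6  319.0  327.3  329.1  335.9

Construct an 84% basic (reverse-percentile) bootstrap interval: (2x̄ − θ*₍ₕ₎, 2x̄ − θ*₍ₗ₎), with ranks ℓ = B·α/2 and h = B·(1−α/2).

(283.1, 333.6)

Percentile endpoints at ranks 2 and 23: θ*₍2₎ = 276.8, θ*₍23₎ = 327.3.
Basic interval reflects these around x̄:
  lower = 2 × 305.2 − 327.3 = 283.1
  upper = 2 × 305.2 − 276.8 = 333.6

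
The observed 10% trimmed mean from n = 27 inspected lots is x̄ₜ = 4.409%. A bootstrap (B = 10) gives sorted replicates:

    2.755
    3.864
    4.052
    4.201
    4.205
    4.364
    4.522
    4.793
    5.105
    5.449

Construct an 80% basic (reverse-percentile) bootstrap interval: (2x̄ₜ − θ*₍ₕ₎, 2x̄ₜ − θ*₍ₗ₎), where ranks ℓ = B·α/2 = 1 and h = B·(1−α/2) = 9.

(3.713, 6.063)

Percentile endpoints at ranks 1 and 9: θ*₍1₎ = 2.755, θ*₍9₎ = 5.105.
Basic interval reflects these around x̄ₜ:
  lower = 2 × 4.409 − 5.105 = 3.713
  upper = 2 × 4.409 − 2.755 = 6.063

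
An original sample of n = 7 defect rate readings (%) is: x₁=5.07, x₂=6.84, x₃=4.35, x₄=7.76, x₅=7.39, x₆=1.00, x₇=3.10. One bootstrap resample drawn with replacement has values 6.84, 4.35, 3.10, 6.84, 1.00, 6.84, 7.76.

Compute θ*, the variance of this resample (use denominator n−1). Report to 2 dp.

Mean = 5.2471; sum of squared deviations = 37.3793
s² = 37.3793 / 6 = 6.2299

θ* = 6.23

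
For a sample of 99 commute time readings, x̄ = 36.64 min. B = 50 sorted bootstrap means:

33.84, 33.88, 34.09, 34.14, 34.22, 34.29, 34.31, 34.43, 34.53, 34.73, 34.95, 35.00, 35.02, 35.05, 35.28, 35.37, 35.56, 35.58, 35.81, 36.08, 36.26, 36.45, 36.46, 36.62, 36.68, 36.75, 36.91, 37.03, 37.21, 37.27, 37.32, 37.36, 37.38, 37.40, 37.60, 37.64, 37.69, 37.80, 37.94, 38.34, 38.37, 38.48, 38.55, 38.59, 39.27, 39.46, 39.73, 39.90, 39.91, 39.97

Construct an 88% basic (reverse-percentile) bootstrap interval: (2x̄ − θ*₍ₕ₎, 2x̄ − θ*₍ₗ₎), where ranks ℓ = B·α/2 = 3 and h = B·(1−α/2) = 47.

Percentile endpoints at ranks 3 and 47: θ*₍3₎ = 34.09, θ*₍47₎ = 39.73.
Basic interval reflects these around x̄:
  lower = 2 × 36.64 − 39.73 = 33.55
  upper = 2 × 36.64 − 34.09 = 39.19

(33.55, 39.19)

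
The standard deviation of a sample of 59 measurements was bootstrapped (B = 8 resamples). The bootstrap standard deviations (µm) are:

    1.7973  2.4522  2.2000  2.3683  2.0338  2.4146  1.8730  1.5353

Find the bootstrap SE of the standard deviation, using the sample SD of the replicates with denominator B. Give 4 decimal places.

Bootstrap SE is the standard deviation of the 8 replicate standard deviations.
Mean of replicates: (1.7973 + 2.4522 + 2.2000 + 2.3683 + 2.0338 + 2.4146 + 1.8730 + 1.5353) / 8 = 16.67450 / 8 = 2.08431
Sum of squared deviations: (−0.28701)² + (+0.36789)² + (+0.11569)² + (+0.28399)² + (−0.05051)² + (+0.33029)² + (−0.21131)² + (−0.54901)² = 0.76946
Variance = 0.76946 / 8 = 0.09618
SE* = √0.09618

SE* = 0.3101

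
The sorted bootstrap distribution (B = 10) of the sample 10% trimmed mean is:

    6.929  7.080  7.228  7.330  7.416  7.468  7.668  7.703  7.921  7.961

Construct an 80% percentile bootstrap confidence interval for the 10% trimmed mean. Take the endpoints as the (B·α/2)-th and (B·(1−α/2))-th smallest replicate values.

(6.929, 7.921)

α = 0.20; lower rank = 10 × 0.100 = 1; upper rank = 10 × 0.900 = 9.
The 1st smallest replicate is 6.929; the 9th is 7.921.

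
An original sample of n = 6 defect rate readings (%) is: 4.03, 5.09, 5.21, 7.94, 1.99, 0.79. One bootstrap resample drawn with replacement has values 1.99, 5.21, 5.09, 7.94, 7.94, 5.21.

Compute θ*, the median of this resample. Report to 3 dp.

Sorted: 1.99, 5.09, 5.21, 5.21, 7.94, 7.94
Median = average of the two middle values = 5.210

θ* = 5.210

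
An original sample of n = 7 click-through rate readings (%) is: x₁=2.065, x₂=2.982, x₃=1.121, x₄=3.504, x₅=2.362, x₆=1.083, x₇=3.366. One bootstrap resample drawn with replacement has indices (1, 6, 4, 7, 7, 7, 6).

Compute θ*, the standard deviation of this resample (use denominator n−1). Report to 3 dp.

Resample values: 2.065, 1.083, 3.504, 3.366, 3.366, 3.366, 1.083.
Mean = 2.5476; sum of squared deviations = 7.4470
s² = 7.4470 / 6 = 1.2412
s = √1.2412 = 1.114

θ* = 1.114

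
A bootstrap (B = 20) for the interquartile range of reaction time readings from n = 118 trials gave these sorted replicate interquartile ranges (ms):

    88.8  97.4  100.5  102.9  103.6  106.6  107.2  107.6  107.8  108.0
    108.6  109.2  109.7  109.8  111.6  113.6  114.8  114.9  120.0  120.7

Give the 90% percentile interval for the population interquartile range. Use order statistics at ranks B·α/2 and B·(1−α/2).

(88.8, 120.0)

α = 0.10; lower rank = 20 × 0.050 = 1; upper rank = 20 × 0.950 = 19.
The 1st smallest replicate is 88.8; the 19th is 120.0.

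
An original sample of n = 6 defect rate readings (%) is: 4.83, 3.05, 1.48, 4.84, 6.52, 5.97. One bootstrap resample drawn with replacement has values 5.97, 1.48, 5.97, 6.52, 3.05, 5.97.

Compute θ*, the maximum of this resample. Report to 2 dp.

θ* = 6.52

Maximum = 6.52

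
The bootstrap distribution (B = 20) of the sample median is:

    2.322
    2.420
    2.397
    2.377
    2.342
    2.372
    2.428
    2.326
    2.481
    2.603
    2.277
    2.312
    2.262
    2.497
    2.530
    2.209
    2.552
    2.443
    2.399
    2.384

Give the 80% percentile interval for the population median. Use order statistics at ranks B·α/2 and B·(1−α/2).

Sorted replicates: 2.209, 2.262, 2.277, 2.312, 2.322, 2.326, 2.342, 2.372, 2.377, 2.384, 2.397, 2.399, 2.420, 2.428, 2.443, 2.481, 2.497, 2.530, 2.552, 2.603
α = 0.20; lower rank = 20 × 0.100 = 2; upper rank = 20 × 0.900 = 18.
The 2nd smallest replicate is 2.262; the 18th is 2.530.

(2.262, 2.530)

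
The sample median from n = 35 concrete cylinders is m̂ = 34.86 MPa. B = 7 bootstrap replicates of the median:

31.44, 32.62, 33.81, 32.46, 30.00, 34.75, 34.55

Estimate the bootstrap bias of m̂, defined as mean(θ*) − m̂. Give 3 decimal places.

mean(θ*) = (31.44 + 32.62 + 33.81 + 32.46 + 30.00 + 34.75 + 34.55) / 7 = 32.8043
bias = 32.8043 − 34.86

bias = −2.056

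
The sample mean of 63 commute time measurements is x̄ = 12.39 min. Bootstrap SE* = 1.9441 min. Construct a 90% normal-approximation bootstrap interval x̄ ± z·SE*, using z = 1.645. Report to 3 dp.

(9.192, 15.588)

Margin = 1.645 × 1.9441 = 3.1980
Interval: 12.39 ± 3.1980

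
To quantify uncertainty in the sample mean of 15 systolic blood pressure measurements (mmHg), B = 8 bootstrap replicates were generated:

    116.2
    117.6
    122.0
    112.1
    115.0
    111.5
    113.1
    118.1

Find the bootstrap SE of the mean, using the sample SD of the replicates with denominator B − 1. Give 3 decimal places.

SE* = 3.529

Bootstrap SE is the standard deviation of the 8 replicate means.
Mean of replicates: (116.2 + 117.6 + 122.0 + 112.1 + 115.0 + 111.5 + 113.1 + 118.1) / 8 = 925.6000 / 8 = 115.7000
Sum of squared deviations: (+0.5000)² + (+1.9000)² + (+6.3000)² + (−3.6000)² + (−0.7000)² + (−4.2000)² + (−2.6000)² + (+2.4000)² = 87.1600
Variance = 87.1600 / 7 = 12.4514
SE* = √12.4514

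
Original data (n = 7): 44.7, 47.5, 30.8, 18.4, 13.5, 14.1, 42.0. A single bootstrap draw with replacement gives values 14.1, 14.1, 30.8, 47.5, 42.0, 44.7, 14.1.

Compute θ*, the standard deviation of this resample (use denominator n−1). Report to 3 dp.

Mean = 29.6143; sum of squared deviations = 1424.3686
s² = 1424.3686 / 6 = 237.3948
s = √237.3948 = 15.408

θ* = 15.408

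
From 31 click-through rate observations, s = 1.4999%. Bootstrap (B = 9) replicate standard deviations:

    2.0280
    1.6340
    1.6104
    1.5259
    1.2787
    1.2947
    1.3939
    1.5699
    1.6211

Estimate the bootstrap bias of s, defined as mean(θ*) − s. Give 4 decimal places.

mean(θ*) = (2.0280 + 1.6340 + 1.6104 + 1.5259 + 1.2787 + 1.2947 + 1.3939 + 1.5699 + 1.6211) / 9 = 1.55073
bias = 1.55073 − 1.4999

bias = +0.0508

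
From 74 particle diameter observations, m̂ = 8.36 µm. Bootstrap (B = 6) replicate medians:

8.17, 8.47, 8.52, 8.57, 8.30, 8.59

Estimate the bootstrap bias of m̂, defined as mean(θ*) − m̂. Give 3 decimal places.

mean(θ*) = (8.17 + 8.47 + 8.52 + 8.57 + 8.30 + 8.59) / 6 = 8.4367
bias = 8.4367 − 8.36

bias = +0.077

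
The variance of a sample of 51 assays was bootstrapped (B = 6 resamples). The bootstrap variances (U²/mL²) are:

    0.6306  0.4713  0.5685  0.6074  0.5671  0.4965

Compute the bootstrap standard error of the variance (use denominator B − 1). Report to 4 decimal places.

Bootstrap SE is the standard deviation of the 6 replicate variances.
Mean of replicates: (0.6306 + 0.4713 + 0.5685 + 0.6074 + 0.5671 + 0.4965) / 6 = 3.34140 / 6 = 0.55690
Sum of squared deviations: (+0.07370)² + (−0.08560)² + (+0.01160)² + (+0.05050)² + (+0.01020)² + (−0.06040)² = 0.01920
Variance = 0.01920 / 5 = 0.00384
SE* = √0.00384

SE* = 0.0620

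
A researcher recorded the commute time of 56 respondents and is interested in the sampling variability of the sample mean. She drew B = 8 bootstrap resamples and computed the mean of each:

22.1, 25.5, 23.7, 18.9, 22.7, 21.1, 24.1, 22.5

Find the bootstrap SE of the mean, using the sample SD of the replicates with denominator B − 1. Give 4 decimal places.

Bootstrap SE is the standard deviation of the 8 replicate means.
Mean of replicates: (22.1 + 25.5 + 23.7 + 18.9 + 22.7 + 21.1 + 24.1 + 22.5) / 8 = 180.60000 / 8 = 22.57500
Sum of squared deviations: (−0.47500)² + (+2.92500)² + (+1.12500)² + (−3.67500)² + (+0.12500)² + (−1.47500)² + (+1.52500)² + (−0.07500)² = 28.07500
Variance = 28.07500 / 7 = 4.01071
SE* = √4.01071

SE* = 2.0027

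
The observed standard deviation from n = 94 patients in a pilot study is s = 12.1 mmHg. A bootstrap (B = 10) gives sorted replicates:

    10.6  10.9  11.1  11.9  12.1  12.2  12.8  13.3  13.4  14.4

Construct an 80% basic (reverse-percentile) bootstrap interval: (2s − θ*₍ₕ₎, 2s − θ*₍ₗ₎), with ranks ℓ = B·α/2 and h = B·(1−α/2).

Percentile endpoints at ranks 1 and 9: θ*₍1₎ = 10.6, θ*₍9₎ = 13.4.
Basic interval reflects these around s:
  lower = 2 × 12.1 − 13.4 = 10.8
  upper = 2 × 12.1 − 10.6 = 13.6

(10.8, 13.6)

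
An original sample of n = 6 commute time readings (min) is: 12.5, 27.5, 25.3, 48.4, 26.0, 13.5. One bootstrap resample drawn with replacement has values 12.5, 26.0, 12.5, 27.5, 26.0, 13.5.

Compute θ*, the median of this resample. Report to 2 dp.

Sorted: 12.5, 12.5, 13.5, 26.0, 26.0, 27.5
Median = average of the two middle values = 19.75

θ* = 19.75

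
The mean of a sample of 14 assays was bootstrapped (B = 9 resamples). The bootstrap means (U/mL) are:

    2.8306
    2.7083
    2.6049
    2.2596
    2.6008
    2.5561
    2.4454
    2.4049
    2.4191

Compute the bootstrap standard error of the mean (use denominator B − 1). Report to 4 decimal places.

Bootstrap SE is the standard deviation of the 9 replicate means.
Mean of replicates: (2.8306 + 2.7083 + 2.6049 + 2.2596 + 2.6008 + 2.5561 + 2.4454 + 2.4049 + 2.4191) / 9 = 22.82970 / 9 = 2.53663
Sum of squared deviations: (+0.29397)² + (+0.17167)² + (+0.06827)² + (−0.27703)² + (+0.06417)² + (+0.01947)² + (−0.09123)² + (−0.13173)² + (−0.11753)² = 0.24128
Variance = 0.24128 / 8 = 0.03016
SE* = √0.03016

SE* = 0.1737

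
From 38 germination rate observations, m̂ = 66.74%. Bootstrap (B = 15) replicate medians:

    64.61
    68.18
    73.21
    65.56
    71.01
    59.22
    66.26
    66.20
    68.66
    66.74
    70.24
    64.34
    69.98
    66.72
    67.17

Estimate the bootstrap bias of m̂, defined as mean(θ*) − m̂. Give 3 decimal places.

bias = +0.467

mean(θ*) = (64.61 + 68.18 + 73.21 + 65.56 + 71.01 + 59.22 + 66.26 + 66.20 + 68.66 + 66.74 + 70.24 + 64.34 + 69.98 + 66.72 + 67.17) / 15 = 67.2067
bias = 67.2067 − 66.74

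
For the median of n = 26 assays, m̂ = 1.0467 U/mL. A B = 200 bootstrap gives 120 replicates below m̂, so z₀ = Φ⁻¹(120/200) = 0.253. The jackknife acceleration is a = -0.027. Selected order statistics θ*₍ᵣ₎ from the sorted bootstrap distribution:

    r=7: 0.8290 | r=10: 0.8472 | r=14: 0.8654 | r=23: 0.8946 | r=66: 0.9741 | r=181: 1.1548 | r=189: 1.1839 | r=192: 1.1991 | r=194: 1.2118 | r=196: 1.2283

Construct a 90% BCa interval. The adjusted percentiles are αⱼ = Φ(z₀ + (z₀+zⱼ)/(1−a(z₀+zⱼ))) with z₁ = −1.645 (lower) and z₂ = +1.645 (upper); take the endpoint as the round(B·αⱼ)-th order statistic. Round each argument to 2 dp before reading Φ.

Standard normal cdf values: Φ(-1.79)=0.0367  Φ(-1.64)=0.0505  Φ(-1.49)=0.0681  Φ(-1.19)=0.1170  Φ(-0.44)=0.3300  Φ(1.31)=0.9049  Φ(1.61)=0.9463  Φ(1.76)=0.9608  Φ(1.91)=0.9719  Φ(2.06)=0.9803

Lower: z₀ + z₁ = 0.253 + (-1.645) = -1.392; 1 − a(z₀+z₁) = 1 − (-0.027)(-1.392) = 0.9624; argument = 0.253 + (-1.392)/0.9624 = -1.1934 → -1.19.
α₁ = Φ(-1.19) = 0.1170; rank = round(200 × 0.1170) = 23; θ*₍23₎ = 0.8946.
Upper: z₀ + z₂ = 1.898; 1 − a(z₀+z₂) = 1.0512; argument = 2.0585 → 2.06; α₂ = 0.9803; rank = 196; θ*₍196₎ = 1.2283.

(0.8946, 1.2283)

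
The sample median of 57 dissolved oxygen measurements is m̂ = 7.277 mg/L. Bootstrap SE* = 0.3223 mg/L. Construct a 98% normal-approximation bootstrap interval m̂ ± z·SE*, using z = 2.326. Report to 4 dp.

Margin = 2.326 × 0.3223 = 0.74967
Interval: 7.277 ± 0.74967

(6.5273, 8.0267)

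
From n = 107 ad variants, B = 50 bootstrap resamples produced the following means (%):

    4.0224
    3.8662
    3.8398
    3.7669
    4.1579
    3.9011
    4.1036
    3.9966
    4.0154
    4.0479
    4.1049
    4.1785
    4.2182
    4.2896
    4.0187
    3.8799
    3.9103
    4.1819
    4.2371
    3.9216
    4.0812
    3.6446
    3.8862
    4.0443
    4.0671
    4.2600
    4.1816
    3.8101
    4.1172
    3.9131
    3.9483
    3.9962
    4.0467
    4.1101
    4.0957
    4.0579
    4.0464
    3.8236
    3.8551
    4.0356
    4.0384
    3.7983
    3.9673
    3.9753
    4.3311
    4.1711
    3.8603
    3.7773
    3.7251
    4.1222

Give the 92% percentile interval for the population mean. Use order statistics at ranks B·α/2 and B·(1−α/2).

Sorted replicates: 3.6446, 3.7251, 3.7669, 3.7773, 3.7983, 3.8101, 3.8236, 3.8398, 3.8551, 3.8603, 3.8662, 3.8799, 3.8862, 3.9011, 3.9103, 3.9131, 3.9216, 3.9483, 3.9673, 3.9753, 3.9962, 3.9966, 4.0154, 4.0187, 4.0224, 4.0356, 4.0384, 4.0443, 4.0464, 4.0467, 4.0479, 4.0579, 4.0671, 4.0812, 4.0957, 4.1036, 4.1049, 4.1101, 4.1172, 4.1222, 4.1579, 4.1711, 4.1785, 4.1816, 4.1819, 4.2182, 4.2371, 4.2600, 4.2896, 4.3311
α = 0.08; lower rank = 50 × 0.040 = 2; upper rank = 50 × 0.960 = 48.
The 2nd smallest replicate is 3.7251; the 48th is 4.2600.

(3.7251, 4.2600)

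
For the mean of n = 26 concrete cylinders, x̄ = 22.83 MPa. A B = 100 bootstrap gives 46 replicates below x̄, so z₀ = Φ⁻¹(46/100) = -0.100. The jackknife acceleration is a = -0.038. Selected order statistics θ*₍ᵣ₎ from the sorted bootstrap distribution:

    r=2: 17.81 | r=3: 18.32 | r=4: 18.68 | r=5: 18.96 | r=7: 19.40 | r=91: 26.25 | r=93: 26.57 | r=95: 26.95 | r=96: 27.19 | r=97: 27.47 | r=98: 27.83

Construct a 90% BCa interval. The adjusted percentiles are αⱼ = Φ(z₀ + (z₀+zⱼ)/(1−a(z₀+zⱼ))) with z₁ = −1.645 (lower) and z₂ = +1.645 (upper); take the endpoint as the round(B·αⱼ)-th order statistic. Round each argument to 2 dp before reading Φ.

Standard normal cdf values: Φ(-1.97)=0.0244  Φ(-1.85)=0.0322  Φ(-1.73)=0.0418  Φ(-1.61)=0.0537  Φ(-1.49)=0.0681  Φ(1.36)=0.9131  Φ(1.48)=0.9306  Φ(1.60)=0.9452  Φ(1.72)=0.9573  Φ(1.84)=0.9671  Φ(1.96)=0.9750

Lower: z₀ + z₁ = -0.100 + (-1.645) = -1.745; 1 − a(z₀+z₁) = 1 − (-0.038)(-1.745) = 0.9337; argument = -0.100 + (-1.745)/0.9337 = -1.9689 → -1.97.
α₁ = Φ(-1.97) = 0.0244; rank = round(100 × 0.0244) = 2; θ*₍2₎ = 17.81.
Upper: z₀ + z₂ = 1.545; 1 − a(z₀+z₂) = 1.0587; argument = 1.3593 → 1.36; α₂ = 0.9131; rank = 91; θ*₍91₎ = 26.25.

(17.81, 26.25)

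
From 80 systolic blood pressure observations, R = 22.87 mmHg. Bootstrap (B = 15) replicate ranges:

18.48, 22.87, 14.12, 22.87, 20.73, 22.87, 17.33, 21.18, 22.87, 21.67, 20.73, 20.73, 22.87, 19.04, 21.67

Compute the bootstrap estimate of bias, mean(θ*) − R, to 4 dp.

bias = −2.2013

mean(θ*) = (18.48 + 22.87 + 14.12 + 22.87 + 20.73 + 22.87 + 17.33 + 21.18 + 22.87 + 21.67 + 20.73 + 20.73 + 22.87 + 19.04 + 21.67) / 15 = 20.66867
bias = 20.66867 − 22.87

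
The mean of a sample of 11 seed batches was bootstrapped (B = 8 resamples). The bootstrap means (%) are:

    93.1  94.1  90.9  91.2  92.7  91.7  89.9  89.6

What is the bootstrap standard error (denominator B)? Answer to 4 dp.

Bootstrap SE is the standard deviation of the 8 replicate means.
Mean of replicates: (93.1 + 94.1 + 90.9 + 91.2 + 92.7 + 91.7 + 89.9 + 89.6) / 8 = 733.20000 / 8 = 91.65000
Sum of squared deviations: (+1.45000)² + (+2.45000)² + (−0.75000)² + (−0.45000)² + (+1.05000)² + (+0.05000)² + (−1.75000)² + (−2.05000)² = 17.24000
Variance = 17.24000 / 8 = 2.15500
SE* = √2.15500

SE* = 1.4680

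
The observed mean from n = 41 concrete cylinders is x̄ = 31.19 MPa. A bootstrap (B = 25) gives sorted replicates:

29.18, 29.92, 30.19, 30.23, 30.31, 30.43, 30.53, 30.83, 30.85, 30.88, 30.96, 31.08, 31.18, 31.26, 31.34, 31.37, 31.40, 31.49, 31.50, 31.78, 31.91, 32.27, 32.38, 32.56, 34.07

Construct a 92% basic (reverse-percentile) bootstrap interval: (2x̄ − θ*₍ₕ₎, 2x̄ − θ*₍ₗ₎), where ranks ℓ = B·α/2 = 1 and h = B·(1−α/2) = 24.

Percentile endpoints at ranks 1 and 24: θ*₍1₎ = 29.18, θ*₍24₎ = 32.56.
Basic interval reflects these around x̄:
  lower = 2 × 31.19 − 32.56 = 29.82
  upper = 2 × 31.19 − 29.18 = 33.20

(29.82, 33.20)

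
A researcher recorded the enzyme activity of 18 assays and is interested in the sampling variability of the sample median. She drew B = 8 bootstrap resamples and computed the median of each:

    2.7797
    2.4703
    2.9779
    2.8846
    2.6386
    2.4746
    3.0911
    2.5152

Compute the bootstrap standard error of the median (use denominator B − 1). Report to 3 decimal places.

Bootstrap SE is the standard deviation of the 8 replicate medians.
Mean of replicates: (2.7797 + 2.4703 + 2.9779 + 2.8846 + 2.6386 + 2.4746 + 3.0911 + 2.5152) / 8 = 21.83200 / 8 = 2.72900
Sum of squared deviations: (+0.05070)² + (−0.25870)² + (+0.24890)² + (+0.15560)² + (−0.09040)² + (−0.25440)² + (+0.36210)² + (−0.21380)² = 0.40538
Variance = 0.40538 / 7 = 0.05791
SE* = √0.05791

SE* = 0.241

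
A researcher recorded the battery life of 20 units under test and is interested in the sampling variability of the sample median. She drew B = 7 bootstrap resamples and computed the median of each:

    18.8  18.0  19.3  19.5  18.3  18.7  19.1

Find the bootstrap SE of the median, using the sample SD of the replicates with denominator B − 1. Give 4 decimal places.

SE* = 0.5367

Bootstrap SE is the standard deviation of the 7 replicate medians.
Mean of replicates: (18.8 + 18.0 + 19.3 + 19.5 + 18.3 + 18.7 + 19.1) / 7 = 131.70000 / 7 = 18.81429
Sum of squared deviations: (−0.01429)² + (−0.81429)² + (+0.48571)² + (+0.68571)² + (−0.51429)² + (−0.11429)² + (+0.28571)² = 1.72857
Variance = 1.72857 / 6 = 0.28810
SE* = √0.28810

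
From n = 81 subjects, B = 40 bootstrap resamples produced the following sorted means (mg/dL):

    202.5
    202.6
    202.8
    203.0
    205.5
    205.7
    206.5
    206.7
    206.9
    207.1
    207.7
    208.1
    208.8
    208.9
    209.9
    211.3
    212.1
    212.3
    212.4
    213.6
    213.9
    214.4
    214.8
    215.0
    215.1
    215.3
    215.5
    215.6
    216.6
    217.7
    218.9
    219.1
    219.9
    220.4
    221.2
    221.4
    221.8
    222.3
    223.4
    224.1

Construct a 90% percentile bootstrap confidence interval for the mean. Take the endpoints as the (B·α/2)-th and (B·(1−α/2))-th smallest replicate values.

(202.6, 222.3)

α = 0.10; lower rank = 40 × 0.050 = 2; upper rank = 40 × 0.950 = 38.
The 2nd smallest replicate is 202.6; the 38th is 222.3.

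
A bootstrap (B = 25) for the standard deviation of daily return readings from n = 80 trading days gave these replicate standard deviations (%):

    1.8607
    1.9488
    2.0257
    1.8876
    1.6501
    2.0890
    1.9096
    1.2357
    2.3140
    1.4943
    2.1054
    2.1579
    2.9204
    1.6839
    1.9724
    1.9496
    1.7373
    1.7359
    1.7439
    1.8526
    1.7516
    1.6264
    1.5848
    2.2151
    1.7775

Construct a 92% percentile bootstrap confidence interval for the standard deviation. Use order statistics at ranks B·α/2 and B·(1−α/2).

Sorted replicates: 1.2357, 1.4943, 1.5848, 1.6264, 1.6501, 1.6839, 1.7359, 1.7373, 1.7439, 1.7516, 1.7775, 1.8526, 1.8607, 1.8876, 1.9096, 1.9488, 1.9496, 1.9724, 2.0257, 2.0890, 2.1054, 2.1579, 2.2151, 2.3140, 2.9204
α = 0.08; lower rank = 25 × 0.040 = 1; upper rank = 25 × 0.960 = 24.
The 1st smallest replicate is 1.2357; the 24th is 2.3140.

(1.2357, 2.3140)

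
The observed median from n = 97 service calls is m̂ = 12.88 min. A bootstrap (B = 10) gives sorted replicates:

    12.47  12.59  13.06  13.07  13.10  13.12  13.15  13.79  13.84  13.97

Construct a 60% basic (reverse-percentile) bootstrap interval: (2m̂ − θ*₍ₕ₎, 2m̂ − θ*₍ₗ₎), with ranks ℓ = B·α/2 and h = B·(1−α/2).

Percentile endpoints at ranks 2 and 8: θ*₍2₎ = 12.59, θ*₍8₎ = 13.79.
Basic interval reflects these around m̂:
  lower = 2 × 12.88 − 13.79 = 11.97
  upper = 2 × 12.88 − 12.59 = 13.17

(11.97, 13.17)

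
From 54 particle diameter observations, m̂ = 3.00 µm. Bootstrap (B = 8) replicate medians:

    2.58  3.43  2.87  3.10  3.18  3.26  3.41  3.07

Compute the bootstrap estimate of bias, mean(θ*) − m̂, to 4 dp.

bias = +0.1125

mean(θ*) = (2.58 + 3.43 + 2.87 + 3.10 + 3.18 + 3.26 + 3.41 + 3.07) / 8 = 3.11250
bias = 3.11250 − 3.00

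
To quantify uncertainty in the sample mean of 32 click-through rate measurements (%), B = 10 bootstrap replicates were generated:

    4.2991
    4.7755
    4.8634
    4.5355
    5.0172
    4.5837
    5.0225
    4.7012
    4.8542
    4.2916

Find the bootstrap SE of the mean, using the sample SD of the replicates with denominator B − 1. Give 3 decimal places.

SE* = 0.264

Bootstrap SE is the standard deviation of the 10 replicate means.
Mean of replicates: (4.2991 + 4.7755 + 4.8634 + 4.5355 + 5.0172 + 4.5837 + 5.0225 + 4.7012 + 4.8542 + 4.2916) / 10 = 46.94390 / 10 = 4.69439
Sum of squared deviations: (−0.39529)² + (+0.08111)² + (+0.16901)² + (−0.15889)² + (+0.32281)² + (−0.11069)² + (+0.32811)² + (+0.00681)² + (+0.15981)² + (−0.40279)² = 0.62858
Variance = 0.62858 / 9 = 0.06984
SE* = √0.06984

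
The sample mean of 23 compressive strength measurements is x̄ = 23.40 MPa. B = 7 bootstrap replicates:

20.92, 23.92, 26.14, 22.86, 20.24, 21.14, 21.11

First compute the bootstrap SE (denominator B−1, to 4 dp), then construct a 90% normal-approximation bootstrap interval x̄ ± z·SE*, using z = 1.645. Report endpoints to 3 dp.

Mean of replicates = 22.3329; sum of squared deviations = 26.5857; SE* = √(26.5857/6) = 2.1050
Margin = 1.645 × 2.1050 = 3.4627
Interval: 23.40 ± 3.4627

(19.937, 26.863)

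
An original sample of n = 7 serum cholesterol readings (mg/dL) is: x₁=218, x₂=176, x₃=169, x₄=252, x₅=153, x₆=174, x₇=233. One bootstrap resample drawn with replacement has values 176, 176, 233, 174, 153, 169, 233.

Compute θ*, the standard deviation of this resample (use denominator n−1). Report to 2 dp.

θ* = 31.94

Mean = 187.7143; sum of squared deviations = 6119.4286
s² = 6119.4286 / 6 = 1019.9048
s = √1019.9048 = 31.94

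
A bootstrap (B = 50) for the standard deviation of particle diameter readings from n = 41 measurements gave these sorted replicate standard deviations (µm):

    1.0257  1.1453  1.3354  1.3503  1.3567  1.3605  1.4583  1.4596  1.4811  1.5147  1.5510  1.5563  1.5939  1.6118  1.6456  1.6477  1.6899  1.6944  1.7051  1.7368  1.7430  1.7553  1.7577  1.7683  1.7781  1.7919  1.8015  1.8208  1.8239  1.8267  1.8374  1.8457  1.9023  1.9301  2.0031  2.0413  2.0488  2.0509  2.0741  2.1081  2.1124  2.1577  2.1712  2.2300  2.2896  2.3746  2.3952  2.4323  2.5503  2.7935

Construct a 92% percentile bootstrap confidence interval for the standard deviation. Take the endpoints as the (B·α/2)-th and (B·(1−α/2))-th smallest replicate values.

(1.1453, 2.4323)

α = 0.08; lower rank = 50 × 0.040 = 2; upper rank = 50 × 0.960 = 48.
The 2nd smallest replicate is 1.1453; the 48th is 2.4323.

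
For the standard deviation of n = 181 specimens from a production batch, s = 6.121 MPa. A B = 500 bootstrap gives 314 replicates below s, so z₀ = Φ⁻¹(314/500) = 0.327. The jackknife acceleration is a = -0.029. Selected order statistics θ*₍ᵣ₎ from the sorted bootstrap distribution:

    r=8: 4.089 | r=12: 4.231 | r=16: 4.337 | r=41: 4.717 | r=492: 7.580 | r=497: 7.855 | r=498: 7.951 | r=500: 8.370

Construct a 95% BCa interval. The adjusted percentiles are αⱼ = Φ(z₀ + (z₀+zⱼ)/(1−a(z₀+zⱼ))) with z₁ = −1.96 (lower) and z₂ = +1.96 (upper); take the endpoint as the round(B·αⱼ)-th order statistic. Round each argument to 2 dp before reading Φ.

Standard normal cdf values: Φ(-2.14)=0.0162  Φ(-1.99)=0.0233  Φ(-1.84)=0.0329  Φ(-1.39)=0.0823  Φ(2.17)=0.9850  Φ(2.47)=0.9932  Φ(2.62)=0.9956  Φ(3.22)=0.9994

(4.717, 7.855)

Lower: z₀ + z₁ = 0.327 + (-1.960) = -1.633; 1 − a(z₀+z₁) = 1 − (-0.029)(-1.633) = 0.9526; argument = 0.327 + (-1.633)/0.9526 = -1.3872 → -1.39.
α₁ = Φ(-1.39) = 0.0823; rank = round(500 × 0.0823) = 41; θ*₍41₎ = 4.717.
Upper: z₀ + z₂ = 2.287; 1 − a(z₀+z₂) = 1.0663; argument = 2.4718 → 2.47; α₂ = 0.9932; rank = 497; θ*₍497₎ = 7.855.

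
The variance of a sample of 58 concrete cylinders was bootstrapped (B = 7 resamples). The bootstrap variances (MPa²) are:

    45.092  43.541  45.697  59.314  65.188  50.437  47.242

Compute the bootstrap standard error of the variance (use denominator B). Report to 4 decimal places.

Bootstrap SE is the standard deviation of the 7 replicate variances.
Mean of replicates: (45.092 + 43.541 + 45.697 + 59.314 + 65.188 + 50.437 + 47.242) / 7 = 356.51100 / 7 = 50.93014
Sum of squared deviations: (−5.83814)² + (−7.38914)² + (−5.23314)² + (+8.38386)² + (+14.25786)² + (−0.49314)² + (−3.68814)² = 403.49027
Variance = 403.49027 / 7 = 57.64147
SE* = √57.64147

SE* = 7.5922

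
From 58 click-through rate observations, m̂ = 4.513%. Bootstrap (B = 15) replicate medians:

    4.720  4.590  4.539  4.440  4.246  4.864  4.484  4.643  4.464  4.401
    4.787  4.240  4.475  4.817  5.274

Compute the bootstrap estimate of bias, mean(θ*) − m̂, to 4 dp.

bias = +0.0859

mean(θ*) = (4.720 + 4.590 + 4.539 + 4.440 + 4.246 + 4.864 + 4.484 + 4.643 + 4.464 + 4.401 + 4.787 + 4.240 + 4.475 + 4.817 + 5.274) / 15 = 4.59893
bias = 4.59893 − 4.513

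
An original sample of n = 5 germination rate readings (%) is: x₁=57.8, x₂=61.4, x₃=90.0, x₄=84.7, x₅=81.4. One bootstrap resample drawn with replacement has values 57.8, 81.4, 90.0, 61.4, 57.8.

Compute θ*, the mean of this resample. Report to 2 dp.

Mean = (57.8 + 81.4 + 90.0 + 61.4 + 57.8) / 5 = 348.40 / 5 = 69.68

θ* = 69.68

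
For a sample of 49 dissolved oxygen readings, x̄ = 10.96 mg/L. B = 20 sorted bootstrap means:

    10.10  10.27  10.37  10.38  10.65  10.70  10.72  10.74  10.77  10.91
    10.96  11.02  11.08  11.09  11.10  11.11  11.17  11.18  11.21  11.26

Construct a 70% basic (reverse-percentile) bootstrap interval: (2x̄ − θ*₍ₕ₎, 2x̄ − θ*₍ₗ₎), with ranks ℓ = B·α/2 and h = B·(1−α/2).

Percentile endpoints at ranks 3 and 17: θ*₍3₎ = 10.37, θ*₍17₎ = 11.17.
Basic interval reflects these around x̄:
  lower = 2 × 10.96 − 11.17 = 10.75
  upper = 2 × 10.96 − 10.37 = 11.55

(10.75, 11.55)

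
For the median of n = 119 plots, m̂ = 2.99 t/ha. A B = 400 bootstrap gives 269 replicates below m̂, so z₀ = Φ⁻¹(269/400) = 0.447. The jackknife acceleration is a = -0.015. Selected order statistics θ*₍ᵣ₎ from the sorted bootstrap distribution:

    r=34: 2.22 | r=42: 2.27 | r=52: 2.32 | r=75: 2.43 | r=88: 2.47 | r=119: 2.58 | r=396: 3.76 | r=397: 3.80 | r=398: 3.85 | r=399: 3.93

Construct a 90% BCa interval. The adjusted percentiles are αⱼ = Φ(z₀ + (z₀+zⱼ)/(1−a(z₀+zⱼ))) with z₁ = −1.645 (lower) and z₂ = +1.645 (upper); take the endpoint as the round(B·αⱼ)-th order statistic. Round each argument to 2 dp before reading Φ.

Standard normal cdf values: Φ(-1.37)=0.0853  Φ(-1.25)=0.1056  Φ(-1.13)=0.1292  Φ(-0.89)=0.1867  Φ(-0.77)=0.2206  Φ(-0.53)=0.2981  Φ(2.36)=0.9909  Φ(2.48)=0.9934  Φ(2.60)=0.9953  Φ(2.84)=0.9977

(2.47, 3.80)

Lower: z₀ + z₁ = 0.447 + (-1.645) = -1.198; 1 − a(z₀+z₁) = 1 − (-0.015)(-1.198) = 0.9820; argument = 0.447 + (-1.198)/0.9820 = -0.7729 → -0.77.
α₁ = Φ(-0.77) = 0.2206; rank = round(400 × 0.2206) = 88; θ*₍88₎ = 2.47.
Upper: z₀ + z₂ = 2.092; 1 − a(z₀+z₂) = 1.0314; argument = 2.4754 → 2.48; α₂ = 0.9934; rank = 397; θ*₍397₎ = 3.80.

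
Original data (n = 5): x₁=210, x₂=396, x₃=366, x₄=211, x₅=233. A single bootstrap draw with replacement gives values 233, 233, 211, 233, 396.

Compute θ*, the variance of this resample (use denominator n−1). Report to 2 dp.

Mean = 261.2000; sum of squared deviations = 23076.8000
s² = 23076.8000 / 4 = 5769.2000

θ* = 5769.20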